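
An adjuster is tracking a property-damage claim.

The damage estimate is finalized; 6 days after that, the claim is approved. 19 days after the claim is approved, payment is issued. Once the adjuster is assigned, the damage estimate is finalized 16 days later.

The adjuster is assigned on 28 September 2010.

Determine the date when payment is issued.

The adjuster is assigned: Sep 28, 2010.
The damage estimate is finalized: Sep 28, 2010 + 16 days = Oct 14, 2010.
The claim is approved: Oct 14, 2010 + 6 days = Oct 20, 2010.
Payment is issued: Oct 20, 2010 + 19 days = Nov 8, 2010.

8 November 2010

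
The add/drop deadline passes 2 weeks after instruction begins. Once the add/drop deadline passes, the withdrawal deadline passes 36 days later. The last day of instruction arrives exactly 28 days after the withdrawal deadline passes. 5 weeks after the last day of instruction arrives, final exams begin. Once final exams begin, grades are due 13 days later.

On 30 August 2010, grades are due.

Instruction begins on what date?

26 April 2010

Grades are due: Aug 30, 2010.
Final exams begin: Aug 30, 2010 − 13 days = Aug 17, 2010.
The last day of instruction arrives: Aug 17, 2010 − 5 weeks = Jul 13, 2010.
The withdrawal deadline passes: Jul 13, 2010 − 28 days = Jun 15, 2010.
The add/drop deadline passes: Jun 15, 2010 − 36 days = May 10, 2010.
Instruction begins: May 10, 2010 − 2 weeks = Apr 26, 2010.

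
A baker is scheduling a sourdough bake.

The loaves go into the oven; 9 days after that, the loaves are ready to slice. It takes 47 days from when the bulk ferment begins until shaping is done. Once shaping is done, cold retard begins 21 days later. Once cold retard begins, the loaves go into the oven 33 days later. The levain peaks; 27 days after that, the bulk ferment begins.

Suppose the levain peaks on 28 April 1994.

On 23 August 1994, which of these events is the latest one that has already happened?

The levain peaks: Apr 28, 1994.
The bulk ferment begins: Apr 28, 1994 + 27 days = May 25, 1994.
Shaping is done: May 25, 1994 + 47 days = Jul 11, 1994.
Cold retard begins: Jul 11, 1994 + 21 days = Aug 1, 1994.
The loaves go into the oven: Aug 1, 1994 + 33 days = Sep 3, 1994.
The loaves are ready to slice: Sep 3, 1994 + 9 days = Sep 12, 1994.
Aug 23, 1994 falls between when cold retard begins (Aug 1, 1994) and when the loaves go into the oven (Sep 3, 1994).

Cold retard begins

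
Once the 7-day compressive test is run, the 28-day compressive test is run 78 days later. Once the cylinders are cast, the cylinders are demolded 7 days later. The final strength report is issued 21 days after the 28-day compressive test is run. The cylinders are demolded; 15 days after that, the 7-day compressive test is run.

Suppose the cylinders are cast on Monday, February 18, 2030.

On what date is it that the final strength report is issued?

The cylinders are cast: Feb 18, 2030.
The cylinders are demolded: Feb 18, 2030 + 7 days = Feb 25, 2030.
The 7-day compressive test is run: Feb 25, 2030 + 15 days = Mar 12, 2030.
The 28-day compressive test is run: Mar 12, 2030 + 78 days = May 29, 2030.
The final strength report is issued: May 29, 2030 + 21 days = Jun 19, 2030.

Wednesday, June 19, 2030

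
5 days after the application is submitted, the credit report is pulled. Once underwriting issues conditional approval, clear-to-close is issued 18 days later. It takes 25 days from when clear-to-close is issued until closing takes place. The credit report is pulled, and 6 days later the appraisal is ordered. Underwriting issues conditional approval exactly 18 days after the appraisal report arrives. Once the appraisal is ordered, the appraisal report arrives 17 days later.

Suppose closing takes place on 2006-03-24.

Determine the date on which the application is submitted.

2005-12-25

Closing takes place: Mar 24, 2006.
Clear-to-close is issued: Mar 24, 2006 − 25 days = Feb 27, 2006.
Underwriting issues conditional approval: Feb 27, 2006 − 18 days = Feb 9, 2006.
The appraisal report arrives: Feb 9, 2006 − 18 days = Jan 22, 2006.
The appraisal is ordered: Jan 22, 2006 − 17 days = Jan 5, 2006.
The credit report is pulled: Jan 5, 2006 − 6 days = Dec 30, 2005.
The application is submitted: Dec 30, 2005 − 5 days = Dec 25, 2005.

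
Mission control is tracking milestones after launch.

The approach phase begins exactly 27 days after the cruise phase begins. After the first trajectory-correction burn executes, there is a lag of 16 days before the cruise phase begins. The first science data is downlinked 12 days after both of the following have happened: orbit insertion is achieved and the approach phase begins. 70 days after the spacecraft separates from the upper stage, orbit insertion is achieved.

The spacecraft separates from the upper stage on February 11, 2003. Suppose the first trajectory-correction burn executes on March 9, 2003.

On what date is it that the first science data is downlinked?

The spacecraft separates from the upper stage: Feb 11, 2003.
Orbit insertion is achieved: Feb 11, 2003 + 70 days = Apr 22, 2003.
The first trajectory-correction burn executes: Mar 9, 2003.
The cruise phase begins: Mar 9, 2003 + 16 days = Mar 25, 2003.
The approach phase begins: Mar 25, 2003 + 27 days = Apr 21, 2003.
Both prerequisites met — orbit insertion is achieved (Apr 22, 2003), the approach phase begins (Apr 21, 2003); the later is Apr 22, 2003.
The first science data is downlinked: Apr 22, 2003 + 12 days = May 4, 2003.

May 4, 2003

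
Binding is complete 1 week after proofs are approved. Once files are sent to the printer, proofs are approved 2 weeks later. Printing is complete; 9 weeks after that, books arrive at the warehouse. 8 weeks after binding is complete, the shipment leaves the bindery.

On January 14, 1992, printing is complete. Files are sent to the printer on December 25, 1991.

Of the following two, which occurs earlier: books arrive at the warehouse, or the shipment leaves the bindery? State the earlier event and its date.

Printing is complete: Jan 14, 1992.
Books arrive at the warehouse: Jan 14, 1992 + 9 weeks = Mar 17, 1992.
Files are sent to the printer: Dec 25, 1991.
Proofs are approved: Dec 25, 1991 + 2 weeks = Jan 8, 1992.
Binding is complete: Jan 8, 1992 + 1 week = Jan 15, 1992.
The shipment leaves the bindery: Jan 15, 1992 + 8 weeks = Mar 11, 1992.
Comparing: books arrive at the warehouse on Mar 17, 1992 vs the shipment leaves the bindery on Mar 11, 1992. Earlier: the shipment leaves the bindery.

The shipment leaves the bindery — March 11, 1992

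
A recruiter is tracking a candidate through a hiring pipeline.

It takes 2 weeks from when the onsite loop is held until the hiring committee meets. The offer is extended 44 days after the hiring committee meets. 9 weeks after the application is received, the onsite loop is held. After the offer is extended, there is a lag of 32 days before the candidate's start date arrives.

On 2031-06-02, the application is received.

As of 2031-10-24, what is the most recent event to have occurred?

The offer is extended

The application is received: Jun 2, 2031.
The onsite loop is held: Jun 2, 2031 + 9 weeks = Aug 4, 2031.
The hiring committee meets: Aug 4, 2031 + 2 weeks = Aug 18, 2031.
The offer is extended: Aug 18, 2031 + 44 days = Oct 1, 2031.
The candidate's start date arrives: Oct 1, 2031 + 32 days = Nov 2, 2031.
Oct 24, 2031 falls between when the offer is extended (Oct 1, 2031) and when the candidate's start date arrives (Nov 2, 2031).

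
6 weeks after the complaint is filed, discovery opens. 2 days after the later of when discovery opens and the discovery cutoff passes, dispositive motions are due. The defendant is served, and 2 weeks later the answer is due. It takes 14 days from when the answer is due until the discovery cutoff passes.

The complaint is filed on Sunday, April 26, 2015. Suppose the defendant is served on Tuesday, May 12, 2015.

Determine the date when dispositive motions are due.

The complaint is filed: Apr 26, 2015.
Discovery opens: Apr 26, 2015 + 6 weeks = Jun 7, 2015.
The defendant is served: May 12, 2015.
The answer is due: May 12, 2015 + 2 weeks = May 26, 2015.
The discovery cutoff passes: May 26, 2015 + 14 days = Jun 9, 2015.
Both prerequisites met — discovery opens (Jun 7, 2015), the discovery cutoff passes (Jun 9, 2015); the later is Jun 9, 2015.
Dispositive motions are due: Jun 9, 2015 + 2 days = Jun 11, 2015.

Thursday, June 11, 2015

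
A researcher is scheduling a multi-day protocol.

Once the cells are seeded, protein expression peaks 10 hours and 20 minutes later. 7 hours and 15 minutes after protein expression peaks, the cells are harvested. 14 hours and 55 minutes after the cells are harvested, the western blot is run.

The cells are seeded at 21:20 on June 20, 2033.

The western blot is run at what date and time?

The cells are seeded: 21:20 Jun 20, 2033.
Protein expression peaks: 21:20 Jun 20, 2033 + 10h20m = 07:40 Jun 21, 2033.
The cells are harvested: 07:40 Jun 21, 2033 + 7h15m = 14:55 Jun 21, 2033.
The western blot is run: 14:55 Jun 21, 2033 + 14h55m = 05:50 Jun 22, 2033.

05:50 on June 22, 2033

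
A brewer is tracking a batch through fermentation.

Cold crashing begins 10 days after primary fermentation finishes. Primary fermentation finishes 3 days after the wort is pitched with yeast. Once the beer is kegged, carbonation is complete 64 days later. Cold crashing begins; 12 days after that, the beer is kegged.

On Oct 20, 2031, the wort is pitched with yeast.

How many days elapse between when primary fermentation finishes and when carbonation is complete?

86 days

Causal path: primary fermentation finishes → cold crashing begins → the beer is kegged → carbonation is complete.
Total delay along the path: 10 + 12 + 64 = 86 days.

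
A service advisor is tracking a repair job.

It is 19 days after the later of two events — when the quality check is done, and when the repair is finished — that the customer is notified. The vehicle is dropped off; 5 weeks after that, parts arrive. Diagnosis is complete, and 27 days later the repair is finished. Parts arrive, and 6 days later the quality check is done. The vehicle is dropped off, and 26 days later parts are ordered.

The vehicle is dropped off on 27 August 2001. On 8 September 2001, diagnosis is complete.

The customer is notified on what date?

The vehicle is dropped off: Aug 27, 2001.
Parts arrive: Aug 27, 2001 + 5 weeks = Oct 1, 2001.
The quality check is done: Oct 1, 2001 + 6 days = Oct 7, 2001.
Diagnosis is complete: Sep 8, 2001.
The repair is finished: Sep 8, 2001 + 27 days = Oct 5, 2001.
Both prerequisites met — the quality check is done (Oct 7, 2001), the repair is finished (Oct 5, 2001); the later is Oct 7, 2001.
The customer is notified: Oct 7, 2001 + 19 days = Oct 26, 2001.

26 October 2001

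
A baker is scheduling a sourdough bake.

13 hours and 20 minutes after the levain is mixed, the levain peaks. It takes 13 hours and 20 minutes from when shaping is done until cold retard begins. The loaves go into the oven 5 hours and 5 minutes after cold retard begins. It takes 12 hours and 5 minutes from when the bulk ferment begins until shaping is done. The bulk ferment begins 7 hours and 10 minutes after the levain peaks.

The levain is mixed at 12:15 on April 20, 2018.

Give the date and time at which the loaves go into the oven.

15:15 on April 22, 2018

The levain is mixed: 12:15 Apr 20, 2018.
The levain peaks: 12:15 Apr 20, 2018 + 13h20m = 01:35 Apr 21, 2018.
The bulk ferment begins: 01:35 Apr 21, 2018 + 7h10m = 08:45 Apr 21, 2018.
Shaping is done: 08:45 Apr 21, 2018 + 12h05m = 20:50 Apr 21, 2018.
Cold retard begins: 20:50 Apr 21, 2018 + 13h20m = 10:10 Apr 22, 2018.
The loaves go into the oven: 10:10 Apr 22, 2018 + 5h05m = 15:15 Apr 22, 2018.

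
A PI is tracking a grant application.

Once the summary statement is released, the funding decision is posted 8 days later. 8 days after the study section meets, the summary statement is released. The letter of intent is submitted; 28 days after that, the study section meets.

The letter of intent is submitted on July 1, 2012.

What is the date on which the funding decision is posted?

August 14, 2012

The letter of intent is submitted: Jul 1, 2012.
The study section meets: Jul 1, 2012 + 28 days = Jul 29, 2012.
The summary statement is released: Jul 29, 2012 + 8 days = Aug 6, 2012.
The funding decision is posted: Aug 6, 2012 + 8 days = Aug 14, 2012.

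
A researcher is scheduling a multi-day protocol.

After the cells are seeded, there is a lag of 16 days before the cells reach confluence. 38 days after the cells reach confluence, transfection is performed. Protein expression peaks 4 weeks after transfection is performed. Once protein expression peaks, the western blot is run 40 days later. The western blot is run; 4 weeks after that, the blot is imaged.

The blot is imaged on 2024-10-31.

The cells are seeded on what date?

2024-06-03

The blot is imaged: Oct 31, 2024.
The western blot is run: Oct 31, 2024 − 4 weeks = Oct 3, 2024.
Protein expression peaks: Oct 3, 2024 − 40 days = Aug 24, 2024.
Transfection is performed: Aug 24, 2024 − 4 weeks = Jul 27, 2024.
The cells reach confluence: Jul 27, 2024 − 38 days = Jun 19, 2024.
The cells are seeded: Jun 19, 2024 − 16 days = Jun 3, 2024.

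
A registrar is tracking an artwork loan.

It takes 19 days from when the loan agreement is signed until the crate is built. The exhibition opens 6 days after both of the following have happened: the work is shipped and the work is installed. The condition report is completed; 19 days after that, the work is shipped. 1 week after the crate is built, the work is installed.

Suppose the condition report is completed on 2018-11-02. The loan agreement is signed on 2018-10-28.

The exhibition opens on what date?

2018-11-29

The condition report is completed: Nov 2, 2018.
The work is shipped: Nov 2, 2018 + 19 days = Nov 21, 2018.
The loan agreement is signed: Oct 28, 2018.
The crate is built: Oct 28, 2018 + 19 days = Nov 16, 2018.
The work is installed: Nov 16, 2018 + 1 week = Nov 23, 2018.
Both prerequisites met — the work is shipped (Nov 21, 2018), the work is installed (Nov 23, 2018); the later is Nov 23, 2018.
The exhibition opens: Nov 23, 2018 + 6 days = Nov 29, 2018.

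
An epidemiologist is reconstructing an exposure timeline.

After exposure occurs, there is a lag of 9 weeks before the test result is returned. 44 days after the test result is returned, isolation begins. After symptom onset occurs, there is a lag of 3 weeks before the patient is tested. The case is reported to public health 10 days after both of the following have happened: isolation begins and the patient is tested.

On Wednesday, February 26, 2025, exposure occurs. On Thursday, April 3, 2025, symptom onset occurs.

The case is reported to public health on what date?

Exposure occurs: Feb 26, 2025.
The test result is returned: Feb 26, 2025 + 9 weeks = Apr 30, 2025.
Isolation begins: Apr 30, 2025 + 44 days = Jun 13, 2025.
Symptom onset occurs: Apr 3, 2025.
The patient is tested: Apr 3, 2025 + 3 weeks = Apr 24, 2025.
Both prerequisites met — isolation begins (Jun 13, 2025), the patient is tested (Apr 24, 2025); the later is Jun 13, 2025.
The case is reported to public health: Jun 13, 2025 + 10 days = Jun 23, 2025.

Monday, June 23, 2025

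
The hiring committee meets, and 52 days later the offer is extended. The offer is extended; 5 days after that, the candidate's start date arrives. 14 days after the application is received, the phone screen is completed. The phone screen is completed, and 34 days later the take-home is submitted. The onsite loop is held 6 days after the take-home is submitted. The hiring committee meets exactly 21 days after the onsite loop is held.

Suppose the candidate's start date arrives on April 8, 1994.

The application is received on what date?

November 27, 1993

The candidate's start date arrives: Apr 8, 1994.
The offer is extended: Apr 8, 1994 − 5 days = Apr 3, 1994.
The hiring committee meets: Apr 3, 1994 − 52 days = Feb 10, 1994.
The onsite loop is held: Feb 10, 1994 − 21 days = Jan 20, 1994.
The take-home is submitted: Jan 20, 1994 − 6 days = Jan 14, 1994.
The phone screen is completed: Jan 14, 1994 − 34 days = Dec 11, 1993.
The application is received: Dec 11, 1993 − 14 days = Nov 27, 1993.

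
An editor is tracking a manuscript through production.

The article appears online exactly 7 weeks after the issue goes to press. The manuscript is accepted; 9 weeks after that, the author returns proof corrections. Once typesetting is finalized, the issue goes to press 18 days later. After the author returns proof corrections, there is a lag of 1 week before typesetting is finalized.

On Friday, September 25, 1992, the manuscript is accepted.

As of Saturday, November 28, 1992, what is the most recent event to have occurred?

The manuscript is accepted: Sep 25, 1992.
The author returns proof corrections: Sep 25, 1992 + 9 weeks = Nov 27, 1992.
Typesetting is finalized: Nov 27, 1992 + 1 week = Dec 4, 1992.
The issue goes to press: Dec 4, 1992 + 18 days = Dec 22, 1992.
The article appears online: Dec 22, 1992 + 7 weeks = Feb 9, 1993.
Nov 28, 1992 falls between when the author returns proof corrections (Nov 27, 1992) and when typesetting is finalized (Dec 4, 1992).

The author returns proof corrections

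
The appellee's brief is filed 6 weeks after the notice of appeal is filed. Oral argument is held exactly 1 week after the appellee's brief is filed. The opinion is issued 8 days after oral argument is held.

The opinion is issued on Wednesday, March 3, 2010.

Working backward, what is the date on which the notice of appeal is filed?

The opinion is issued: Mar 3, 2010.
Oral argument is held: Mar 3, 2010 − 8 days = Feb 23, 2010.
The appellee's brief is filed: Feb 23, 2010 − 1 week = Feb 16, 2010.
The notice of appeal is filed: Feb 16, 2010 − 6 weeks = Jan 5, 2010.

Tuesday, January 5, 2010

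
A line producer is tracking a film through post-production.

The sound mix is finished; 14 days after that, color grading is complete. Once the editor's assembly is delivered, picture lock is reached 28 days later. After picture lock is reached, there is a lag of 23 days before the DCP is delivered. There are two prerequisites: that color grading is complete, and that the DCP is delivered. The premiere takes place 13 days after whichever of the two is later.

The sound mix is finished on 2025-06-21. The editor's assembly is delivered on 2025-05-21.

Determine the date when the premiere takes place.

The sound mix is finished: Jun 21, 2025.
Color grading is complete: Jun 21, 2025 + 14 days = Jul 5, 2025.
The editor's assembly is delivered: May 21, 2025.
Picture lock is reached: May 21, 2025 + 28 days = Jun 18, 2025.
The DCP is delivered: Jun 18, 2025 + 23 days = Jul 11, 2025.
Both prerequisites met — color grading is complete (Jul 5, 2025), the DCP is delivered (Jul 11, 2025); the later is Jul 11, 2025.
The premiere takes place: Jul 11, 2025 + 13 days = Jul 24, 2025.

2025-07-24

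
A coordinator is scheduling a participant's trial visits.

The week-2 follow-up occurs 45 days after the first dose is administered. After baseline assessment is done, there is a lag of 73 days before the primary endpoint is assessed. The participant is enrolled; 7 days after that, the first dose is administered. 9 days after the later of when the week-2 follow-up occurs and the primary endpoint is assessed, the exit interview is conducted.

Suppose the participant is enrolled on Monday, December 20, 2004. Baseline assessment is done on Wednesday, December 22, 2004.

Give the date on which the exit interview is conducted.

The participant is enrolled: Dec 20, 2004.
The first dose is administered: Dec 20, 2004 + 7 days = Dec 27, 2004.
The week-2 follow-up occurs: Dec 27, 2004 + 45 days = Feb 10, 2005.
Baseline assessment is done: Dec 22, 2004.
The primary endpoint is assessed: Dec 22, 2004 + 73 days = Mar 5, 2005.
Both prerequisites met — the week-2 follow-up occurs (Feb 10, 2005), the primary endpoint is assessed (Mar 5, 2005); the later is Mar 5, 2005.
The exit interview is conducted: Mar 5, 2005 + 9 days = Mar 14, 2005.

Monday, March 14, 2005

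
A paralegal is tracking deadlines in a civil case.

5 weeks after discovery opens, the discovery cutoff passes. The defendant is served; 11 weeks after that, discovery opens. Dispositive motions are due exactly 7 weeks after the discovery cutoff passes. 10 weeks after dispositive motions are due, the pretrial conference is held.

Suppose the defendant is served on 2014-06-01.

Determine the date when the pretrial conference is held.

2015-01-18

The defendant is served: Jun 1, 2014.
Discovery opens: Jun 1, 2014 + 11 weeks = Aug 17, 2014.
The discovery cutoff passes: Aug 17, 2014 + 5 weeks = Sep 21, 2014.
Dispositive motions are due: Sep 21, 2014 + 7 weeks = Nov 9, 2014.
The pretrial conference is held: Nov 9, 2014 + 10 weeks = Jan 18, 2015.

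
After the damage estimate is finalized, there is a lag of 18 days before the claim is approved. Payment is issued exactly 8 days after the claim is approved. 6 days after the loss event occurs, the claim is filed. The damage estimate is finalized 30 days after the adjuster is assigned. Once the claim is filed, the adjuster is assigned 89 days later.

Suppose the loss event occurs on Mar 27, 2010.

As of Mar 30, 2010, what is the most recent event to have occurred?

The loss event occurs: Mar 27, 2010.
The claim is filed: Mar 27, 2010 + 6 days = Apr 2, 2010.
The adjuster is assigned: Apr 2, 2010 + 89 days = Jun 30, 2010.
The damage estimate is finalized: Jun 30, 2010 + 30 days = Jul 30, 2010.
The claim is approved: Jul 30, 2010 + 18 days = Aug 17, 2010.
Payment is issued: Aug 17, 2010 + 8 days = Aug 25, 2010.
Mar 30, 2010 falls between when the loss event occurs (Mar 27, 2010) and when the claim is filed (Apr 2, 2010).

The loss event occurs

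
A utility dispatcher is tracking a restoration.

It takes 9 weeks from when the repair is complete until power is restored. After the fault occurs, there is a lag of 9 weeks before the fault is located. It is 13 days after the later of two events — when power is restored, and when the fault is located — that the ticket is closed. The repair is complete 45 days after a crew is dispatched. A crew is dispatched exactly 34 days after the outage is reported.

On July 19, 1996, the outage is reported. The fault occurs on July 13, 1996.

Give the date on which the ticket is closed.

The outage is reported: Jul 19, 1996.
A crew is dispatched: Jul 19, 1996 + 34 days = Aug 22, 1996.
The repair is complete: Aug 22, 1996 + 45 days = Oct 6, 1996.
Power is restored: Oct 6, 1996 + 9 weeks = Dec 8, 1996.
The fault occurs: Jul 13, 1996.
The fault is located: Jul 13, 1996 + 9 weeks = Sep 14, 1996.
Both prerequisites met — power is restored (Dec 8, 1996), the fault is located (Sep 14, 1996); the later is Dec 8, 1996.
The ticket is closed: Dec 8, 1996 + 13 days = Dec 21, 1996.

December 21, 1996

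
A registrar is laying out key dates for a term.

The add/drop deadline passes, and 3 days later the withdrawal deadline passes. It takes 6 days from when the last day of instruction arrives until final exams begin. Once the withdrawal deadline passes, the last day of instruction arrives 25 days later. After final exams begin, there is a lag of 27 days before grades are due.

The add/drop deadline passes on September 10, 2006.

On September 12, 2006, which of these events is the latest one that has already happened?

The add/drop deadline passes

The add/drop deadline passes: Sep 10, 2006.
The withdrawal deadline passes: Sep 10, 2006 + 3 days = Sep 13, 2006.
The last day of instruction arrives: Sep 13, 2006 + 25 days = Oct 8, 2006.
Final exams begin: Oct 8, 2006 + 6 days = Oct 14, 2006.
Grades are due: Oct 14, 2006 + 27 days = Nov 10, 2006.
Sep 12, 2006 falls between when the add/drop deadline passes (Sep 10, 2006) and when the withdrawal deadline passes (Sep 13, 2006).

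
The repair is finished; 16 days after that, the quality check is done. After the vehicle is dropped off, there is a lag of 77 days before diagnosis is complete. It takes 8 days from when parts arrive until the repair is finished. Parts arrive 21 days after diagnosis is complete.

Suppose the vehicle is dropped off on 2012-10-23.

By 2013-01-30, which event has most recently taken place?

The vehicle is dropped off: Oct 23, 2012.
Diagnosis is complete: Oct 23, 2012 + 77 days = Jan 8, 2013.
Parts arrive: Jan 8, 2013 + 21 days = Jan 29, 2013.
The repair is finished: Jan 29, 2013 + 8 days = Feb 6, 2013.
The quality check is done: Feb 6, 2013 + 16 days = Feb 22, 2013.
Jan 30, 2013 falls between when parts arrive (Jan 29, 2013) and when the repair is finished (Feb 6, 2013).

Parts arrive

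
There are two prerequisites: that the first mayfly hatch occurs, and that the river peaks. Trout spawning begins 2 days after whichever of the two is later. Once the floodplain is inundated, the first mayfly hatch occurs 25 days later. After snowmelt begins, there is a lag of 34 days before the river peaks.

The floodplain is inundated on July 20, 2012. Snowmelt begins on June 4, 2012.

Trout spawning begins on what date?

The floodplain is inundated: Jul 20, 2012.
The first mayfly hatch occurs: Jul 20, 2012 + 25 days = Aug 14, 2012.
Snowmelt begins: Jun 4, 2012.
The river peaks: Jun 4, 2012 + 34 days = Jul 8, 2012.
Both prerequisites met — the first mayfly hatch occurs (Aug 14, 2012), the river peaks (Jul 8, 2012); the later is Aug 14, 2012.
Trout spawning begins: Aug 14, 2012 + 2 days = Aug 16, 2012.

August 16, 2012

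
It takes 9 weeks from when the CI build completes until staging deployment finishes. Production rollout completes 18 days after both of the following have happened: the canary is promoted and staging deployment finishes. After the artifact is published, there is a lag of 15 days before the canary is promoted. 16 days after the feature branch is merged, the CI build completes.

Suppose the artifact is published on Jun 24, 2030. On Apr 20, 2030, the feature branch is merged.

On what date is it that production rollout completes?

Jul 27, 2030

The artifact is published: Jun 24, 2030.
The canary is promoted: Jun 24, 2030 + 15 days = Jul 9, 2030.
The feature branch is merged: Apr 20, 2030.
The CI build completes: Apr 20, 2030 + 16 days = May 6, 2030.
Staging deployment finishes: May 6, 2030 + 9 weeks = Jul 8, 2030.
Both prerequisites met — the canary is promoted (Jul 9, 2030), staging deployment finishes (Jul 8, 2030); the later is Jul 9, 2030.
Production rollout completes: Jul 9, 2030 + 18 days = Jul 27, 2030.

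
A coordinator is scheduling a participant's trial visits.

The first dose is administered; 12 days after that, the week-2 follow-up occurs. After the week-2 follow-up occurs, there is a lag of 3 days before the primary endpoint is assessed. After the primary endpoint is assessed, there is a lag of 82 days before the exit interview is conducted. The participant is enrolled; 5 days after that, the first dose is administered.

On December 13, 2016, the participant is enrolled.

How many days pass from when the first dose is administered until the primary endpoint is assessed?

Causal path: the first dose is administered → the week-2 follow-up occurs → the primary endpoint is assessed.
Total delay along the path: 12 + 3 = 15 days.

15 days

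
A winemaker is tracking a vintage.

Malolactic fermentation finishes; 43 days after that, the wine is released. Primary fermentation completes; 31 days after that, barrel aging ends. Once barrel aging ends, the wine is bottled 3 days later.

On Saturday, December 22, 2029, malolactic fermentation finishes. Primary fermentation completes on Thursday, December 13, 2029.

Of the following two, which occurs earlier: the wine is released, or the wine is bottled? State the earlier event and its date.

The wine is bottled — Wednesday, January 16, 2030

Malolactic fermentation finishes: Dec 22, 2029.
The wine is released: Dec 22, 2029 + 43 days = Feb 3, 2030.
Primary fermentation completes: Dec 13, 2029.
Barrel aging ends: Dec 13, 2029 + 31 days = Jan 13, 2030.
The wine is bottled: Jan 13, 2030 + 3 days = Jan 16, 2030.
Comparing: the wine is released on Feb 3, 2030 vs the wine is bottled on Jan 16, 2030. Earlier: the wine is bottled.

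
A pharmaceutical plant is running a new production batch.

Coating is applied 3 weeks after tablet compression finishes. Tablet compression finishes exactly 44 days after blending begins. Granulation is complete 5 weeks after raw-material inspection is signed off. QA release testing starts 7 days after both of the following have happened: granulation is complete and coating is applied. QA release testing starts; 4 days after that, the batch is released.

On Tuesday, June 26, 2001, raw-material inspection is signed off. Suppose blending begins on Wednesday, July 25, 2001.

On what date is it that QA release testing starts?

Friday, October 5, 2001

Raw-material inspection is signed off: Jun 26, 2001.
Granulation is complete: Jun 26, 2001 + 5 weeks = Jul 31, 2001.
Blending begins: Jul 25, 2001.
Tablet compression finishes: Jul 25, 2001 + 44 days = Sep 7, 2001.
Coating is applied: Sep 7, 2001 + 3 weeks = Sep 28, 2001.
Both prerequisites met — granulation is complete (Jul 31, 2001), coating is applied (Sep 28, 2001); the later is Sep 28, 2001.
QA release testing starts: Sep 28, 2001 + 7 days = Oct 5, 2001.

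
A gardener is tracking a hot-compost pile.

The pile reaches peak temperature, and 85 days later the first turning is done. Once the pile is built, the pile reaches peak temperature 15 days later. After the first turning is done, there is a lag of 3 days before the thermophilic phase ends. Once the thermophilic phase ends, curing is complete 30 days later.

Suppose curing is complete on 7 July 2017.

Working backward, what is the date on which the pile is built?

24 February 2017

Curing is complete: Jul 7, 2017.
The thermophilic phase ends: Jul 7, 2017 − 30 days = Jun 7, 2017.
The first turning is done: Jun 7, 2017 − 3 days = Jun 4, 2017.
The pile reaches peak temperature: Jun 4, 2017 − 85 days = Mar 11, 2017.
The pile is built: Mar 11, 2017 − 15 days = Feb 24, 2017.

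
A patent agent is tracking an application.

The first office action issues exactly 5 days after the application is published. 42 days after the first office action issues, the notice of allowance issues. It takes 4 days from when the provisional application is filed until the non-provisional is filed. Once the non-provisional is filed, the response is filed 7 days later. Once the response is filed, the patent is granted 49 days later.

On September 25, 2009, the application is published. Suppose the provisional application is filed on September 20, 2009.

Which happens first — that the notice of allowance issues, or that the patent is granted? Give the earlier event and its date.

The notice of allowance issues — November 11, 2009

The application is published: Sep 25, 2009.
The first office action issues: Sep 25, 2009 + 5 days = Sep 30, 2009.
The notice of allowance issues: Sep 30, 2009 + 42 days = Nov 11, 2009.
The provisional application is filed: Sep 20, 2009.
The non-provisional is filed: Sep 20, 2009 + 4 days = Sep 24, 2009.
The response is filed: Sep 24, 2009 + 7 days = Oct 1, 2009.
The patent is granted: Oct 1, 2009 + 49 days = Nov 19, 2009.
Comparing: the notice of allowance issues on Nov 11, 2009 vs the patent is granted on Nov 19, 2009. Earlier: the notice of allowance issues.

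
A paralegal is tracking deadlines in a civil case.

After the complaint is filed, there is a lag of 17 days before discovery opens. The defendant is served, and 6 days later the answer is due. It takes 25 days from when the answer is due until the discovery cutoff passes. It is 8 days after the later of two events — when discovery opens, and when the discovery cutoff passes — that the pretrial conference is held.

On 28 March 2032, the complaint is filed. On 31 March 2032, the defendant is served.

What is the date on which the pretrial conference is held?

The complaint is filed: Mar 28, 2032.
Discovery opens: Mar 28, 2032 + 17 days = Apr 14, 2032.
The defendant is served: Mar 31, 2032.
The answer is due: Mar 31, 2032 + 6 days = Apr 6, 2032.
The discovery cutoff passes: Apr 6, 2032 + 25 days = May 1, 2032.
Both prerequisites met — discovery opens (Apr 14, 2032), the discovery cutoff passes (May 1, 2032); the later is May 1, 2032.
The pretrial conference is held: May 1, 2032 + 8 days = May 9, 2032.

9 May 2032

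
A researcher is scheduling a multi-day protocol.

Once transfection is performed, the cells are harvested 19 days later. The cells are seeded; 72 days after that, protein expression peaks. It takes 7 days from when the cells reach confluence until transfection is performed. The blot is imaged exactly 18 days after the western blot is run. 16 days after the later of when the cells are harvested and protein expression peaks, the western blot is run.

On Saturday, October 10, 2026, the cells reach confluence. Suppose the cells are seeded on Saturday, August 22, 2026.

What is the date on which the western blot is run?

The cells reach confluence: Oct 10, 2026.
Transfection is performed: Oct 10, 2026 + 7 days = Oct 17, 2026.
The cells are harvested: Oct 17, 2026 + 19 days = Nov 5, 2026.
The cells are seeded: Aug 22, 2026.
Protein expression peaks: Aug 22, 2026 + 72 days = Nov 2, 2026.
Both prerequisites met — the cells are harvested (Nov 5, 2026), protein expression peaks (Nov 2, 2026); the later is Nov 5, 2026.
The western blot is run: Nov 5, 2026 + 16 days = Nov 21, 2026.

Saturday, November 21, 2026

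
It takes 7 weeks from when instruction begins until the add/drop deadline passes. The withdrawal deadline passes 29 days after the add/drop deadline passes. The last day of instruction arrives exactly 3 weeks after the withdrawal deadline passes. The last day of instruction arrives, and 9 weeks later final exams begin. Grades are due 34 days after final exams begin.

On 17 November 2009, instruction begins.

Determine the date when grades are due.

1 June 2010

Instruction begins: Nov 17, 2009.
The add/drop deadline passes: Nov 17, 2009 + 7 weeks = Jan 5, 2010.
The withdrawal deadline passes: Jan 5, 2010 + 29 days = Feb 3, 2010.
The last day of instruction arrives: Feb 3, 2010 + 3 weeks = Feb 24, 2010.
Final exams begin: Feb 24, 2010 + 9 weeks = Apr 28, 2010.
Grades are due: Apr 28, 2010 + 34 days = Jun 1, 2010.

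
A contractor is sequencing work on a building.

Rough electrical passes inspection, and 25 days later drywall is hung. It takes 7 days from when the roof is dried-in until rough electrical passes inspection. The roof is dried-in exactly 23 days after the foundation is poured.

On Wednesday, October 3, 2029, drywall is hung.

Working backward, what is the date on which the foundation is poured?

Drywall is hung: Oct 3, 2029.
Rough electrical passes inspection: Oct 3, 2029 − 25 days = Sep 8, 2029.
The roof is dried-in: Sep 8, 2029 − 7 days = Sep 1, 2029.
The foundation is poured: Sep 1, 2029 − 23 days = Aug 9, 2029.

Thursday, August 9, 2029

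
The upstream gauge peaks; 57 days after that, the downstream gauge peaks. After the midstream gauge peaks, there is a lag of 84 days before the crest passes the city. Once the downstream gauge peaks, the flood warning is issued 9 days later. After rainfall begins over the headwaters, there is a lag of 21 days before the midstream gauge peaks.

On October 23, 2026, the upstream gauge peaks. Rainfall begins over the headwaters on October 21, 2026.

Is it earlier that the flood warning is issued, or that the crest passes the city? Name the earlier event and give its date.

The flood warning is issued — December 28, 2026

The upstream gauge peaks: Oct 23, 2026.
The downstream gauge peaks: Oct 23, 2026 + 57 days = Dec 19, 2026.
The flood warning is issued: Dec 19, 2026 + 9 days = Dec 28, 2026.
Rainfall begins over the headwaters: Oct 21, 2026.
The midstream gauge peaks: Oct 21, 2026 + 21 days = Nov 11, 2026.
The crest passes the city: Nov 11, 2026 + 84 days = Feb 3, 2027.
Comparing: the flood warning is issued on Dec 28, 2026 vs the crest passes the city on Feb 3, 2027. Earlier: the flood warning is issued.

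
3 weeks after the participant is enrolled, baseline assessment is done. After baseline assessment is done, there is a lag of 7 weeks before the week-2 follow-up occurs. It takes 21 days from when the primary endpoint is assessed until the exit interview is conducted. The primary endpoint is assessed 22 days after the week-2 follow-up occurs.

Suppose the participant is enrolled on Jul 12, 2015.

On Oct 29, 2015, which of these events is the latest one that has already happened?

The participant is enrolled: Jul 12, 2015.
Baseline assessment is done: Jul 12, 2015 + 3 weeks = Aug 2, 2015.
The week-2 follow-up occurs: Aug 2, 2015 + 7 weeks = Sep 20, 2015.
The primary endpoint is assessed: Sep 20, 2015 + 22 days = Oct 12, 2015.
The exit interview is conducted: Oct 12, 2015 + 21 days = Nov 2, 2015.
Oct 29, 2015 falls between when the primary endpoint is assessed (Oct 12, 2015) and when the exit interview is conducted (Nov 2, 2015).

The primary endpoint is assessed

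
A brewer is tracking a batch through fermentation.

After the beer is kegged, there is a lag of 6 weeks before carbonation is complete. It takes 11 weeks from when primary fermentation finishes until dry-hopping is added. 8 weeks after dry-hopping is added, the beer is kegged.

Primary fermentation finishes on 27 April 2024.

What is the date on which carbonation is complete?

19 October 2024

Primary fermentation finishes: Apr 27, 2024.
Dry-hopping is added: Apr 27, 2024 + 11 weeks = Jul 13, 2024.
The beer is kegged: Jul 13, 2024 + 8 weeks = Sep 7, 2024.
Carbonation is complete: Sep 7, 2024 + 6 weeks = Oct 19, 2024.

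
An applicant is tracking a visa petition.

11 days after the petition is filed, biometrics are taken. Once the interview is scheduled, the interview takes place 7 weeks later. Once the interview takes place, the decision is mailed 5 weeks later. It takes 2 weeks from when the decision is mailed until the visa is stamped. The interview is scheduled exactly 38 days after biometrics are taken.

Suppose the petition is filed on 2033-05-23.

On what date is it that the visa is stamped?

The petition is filed: May 23, 2033.
Biometrics are taken: May 23, 2033 + 11 days = Jun 3, 2033.
The interview is scheduled: Jun 3, 2033 + 38 days = Jul 11, 2033.
The interview takes place: Jul 11, 2033 + 7 weeks = Aug 29, 2033.
The decision is mailed: Aug 29, 2033 + 5 weeks = Oct 3, 2033.
The visa is stamped: Oct 3, 2033 + 2 weeks = Oct 17, 2033.

2033-10-17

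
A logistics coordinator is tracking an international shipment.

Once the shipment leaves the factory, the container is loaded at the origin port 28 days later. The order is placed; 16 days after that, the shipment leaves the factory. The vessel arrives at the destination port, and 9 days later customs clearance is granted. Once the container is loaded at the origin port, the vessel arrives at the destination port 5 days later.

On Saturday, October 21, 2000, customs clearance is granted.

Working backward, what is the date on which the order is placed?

Customs clearance is granted: Oct 21, 2000.
The vessel arrives at the destination port: Oct 21, 2000 − 9 days = Oct 12, 2000.
The container is loaded at the origin port: Oct 12, 2000 − 5 days = Oct 7, 2000.
The shipment leaves the factory: Oct 7, 2000 − 28 days = Sep 9, 2000.
The order is placed: Sep 9, 2000 − 16 days = Aug 24, 2000.

Thursday, August 24, 2000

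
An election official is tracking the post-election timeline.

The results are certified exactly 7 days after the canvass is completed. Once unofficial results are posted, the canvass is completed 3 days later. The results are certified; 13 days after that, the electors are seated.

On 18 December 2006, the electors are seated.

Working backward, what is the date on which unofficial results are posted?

The electors are seated: Dec 18, 2006.
The results are certified: Dec 18, 2006 − 13 days = Dec 5, 2006.
The canvass is completed: Dec 5, 2006 − 7 days = Nov 28, 2006.
Unofficial results are posted: Nov 28, 2006 − 3 days = Nov 25, 2006.

25 November 2006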